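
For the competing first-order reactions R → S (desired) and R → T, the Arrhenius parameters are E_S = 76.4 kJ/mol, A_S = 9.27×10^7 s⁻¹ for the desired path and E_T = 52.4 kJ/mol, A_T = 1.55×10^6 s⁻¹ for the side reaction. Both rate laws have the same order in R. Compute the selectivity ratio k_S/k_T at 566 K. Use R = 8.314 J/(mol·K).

0.365

k_S/k_T = (A_S/A_T)·exp[−(E_S−E_T)/(RT)] = (A_S/A_T)·exp[(E_T−E_S)/(RT)].
(E_T−E_S)/(RT) = (52.4−76.4)×10³/(8.314×566) = -24000/4706 = -5.100.
k_S/k_T = (9.27×10^7/1.55×10^6)·exp(-5.100) = 59.81 × 0.006096 = 0.365.
Since E_S > E_T, raising the temperature improves selectivity toward S.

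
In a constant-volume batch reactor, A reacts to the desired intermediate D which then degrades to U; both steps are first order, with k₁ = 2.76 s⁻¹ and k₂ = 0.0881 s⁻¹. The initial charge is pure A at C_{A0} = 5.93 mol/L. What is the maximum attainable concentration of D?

At the optimum, C_{D,max}/C_{A0} = (k₁/k₂)^[k₂/(k₂−k₁)].
= (2.76/0.0881)^(0.0881/(0.0881−2.76)) = (31.33)^(-0.03297) = 0.8926.
C_{D,max} = 0.8926×5.93 = 5.29 mol/L.

5.29 mol/L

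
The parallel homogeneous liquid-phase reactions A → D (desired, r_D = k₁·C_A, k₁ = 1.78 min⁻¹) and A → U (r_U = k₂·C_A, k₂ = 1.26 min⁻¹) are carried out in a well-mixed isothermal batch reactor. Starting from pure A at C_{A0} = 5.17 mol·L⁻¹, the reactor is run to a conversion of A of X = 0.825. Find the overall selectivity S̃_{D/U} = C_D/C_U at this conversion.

1.41

C_A = C_{A0}(1−X) = 0.9048 mol·L⁻¹.
Both paths are first order in A, so the instantaneous fraction to D is constant: dC_D/d(−C_A) = k₁/(k₁+k₂) = 0.5855.
C_D = 0.5855·(C_{A0}−C_A) = 0.5855×4.265 = 2.50 mol·L⁻¹.
C_U = (C_{A0}−C_A)−C_D = 1.768 mol·L⁻¹; S̃_{D/U} = 2.497/1.768 = 1.41.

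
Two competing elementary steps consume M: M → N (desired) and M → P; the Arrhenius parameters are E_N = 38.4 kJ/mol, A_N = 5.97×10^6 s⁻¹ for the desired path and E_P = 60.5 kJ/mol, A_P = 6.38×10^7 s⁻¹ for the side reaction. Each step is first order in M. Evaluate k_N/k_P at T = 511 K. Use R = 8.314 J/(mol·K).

With equal orders, S_{N/P} = k_N/k_P = (A_N/A_P)·exp[(E_P−E_N)/(RT)].
(E_P−E_N)/(RT) = (60.5−38.4)×10³/(8.314×511) = 22100/4248 = 5.202.
k_N/k_P = (5.97×10^6/6.38×10^7)·exp(5.202) = 0.09357 × 181.6 = 17.0.

17.0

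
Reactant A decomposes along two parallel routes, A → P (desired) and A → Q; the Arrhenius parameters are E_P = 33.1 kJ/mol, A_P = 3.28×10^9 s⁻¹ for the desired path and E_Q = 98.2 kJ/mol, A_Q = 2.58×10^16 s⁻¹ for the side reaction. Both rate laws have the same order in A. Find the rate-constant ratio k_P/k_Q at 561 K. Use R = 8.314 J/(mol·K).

0.147

Since both paths have the same order in A, the concentration cancels and S_{P/Q} = k_P/k_Q = (A_P/A_Q)·exp[(E_Q−E_P)/(RT)].
(E_Q−E_P)/(RT) = (98.2−33.1)×10³/(8.314×561) = 65100/4664 = 13.96.
k_P/k_Q = (3.28×10^9/2.58×10^16)·exp(13.96) = 1.271×10^-7 × 1.153×10^6 = 0.147.
Since E_P < E_Q, lowering the temperature improves selectivity toward P.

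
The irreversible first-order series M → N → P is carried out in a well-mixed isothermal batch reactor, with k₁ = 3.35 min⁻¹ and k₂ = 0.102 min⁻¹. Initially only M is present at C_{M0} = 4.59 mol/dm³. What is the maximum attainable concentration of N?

4.11 mol/dm³

Evaluating C_N at t_opt = ln(k₂/k₁)/(k₂−k₁) gives C_{N,max}/C_{M0} = (k₁/k₂)^[k₂/(k₂−k₁)].
= (3.35/0.102)^(0.102/(0.102−3.35)) = (32.84)^(-0.03140) = 0.8961.
C_{N,max} = 0.8961×4.59 = 4.11 mol/dm³.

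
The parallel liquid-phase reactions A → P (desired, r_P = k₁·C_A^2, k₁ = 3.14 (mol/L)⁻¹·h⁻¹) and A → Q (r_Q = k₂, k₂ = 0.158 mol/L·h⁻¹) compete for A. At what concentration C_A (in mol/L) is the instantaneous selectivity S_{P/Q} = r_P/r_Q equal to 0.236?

S_{P/Q} = (k₁/k₂)·C_A^2 ⇒ C_A = (S·k₂/k₁)^(0.5).
= (0.236×0.158/3.14)^(0.5) = (0.01188)^(0.5) = 0.109 mol/L.

0.109 mol/L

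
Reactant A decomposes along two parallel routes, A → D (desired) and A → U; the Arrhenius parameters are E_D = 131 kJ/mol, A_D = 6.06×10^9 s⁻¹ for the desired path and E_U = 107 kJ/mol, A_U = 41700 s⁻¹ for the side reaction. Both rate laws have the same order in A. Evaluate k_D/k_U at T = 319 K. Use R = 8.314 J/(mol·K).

Since both paths have the same order in A, the concentration cancels and S_{D/U} = k_D/k_U = (A_D/A_U)·exp[(E_U−E_D)/(RT)].
(E_U−E_D)/(RT) = (107−131)×10³/(8.314×319) = -24000/2652 = -9.049.
k_D/k_U = (6.06×10^9/41700)·exp(-9.049) = 1.453×10^5 × 1.175×10^-4 = 17.1.

17.1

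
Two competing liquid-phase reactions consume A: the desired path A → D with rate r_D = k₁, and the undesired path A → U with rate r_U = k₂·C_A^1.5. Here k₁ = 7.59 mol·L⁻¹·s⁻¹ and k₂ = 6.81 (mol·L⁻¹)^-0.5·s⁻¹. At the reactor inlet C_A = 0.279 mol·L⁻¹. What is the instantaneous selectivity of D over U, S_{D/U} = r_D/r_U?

S_{D/U} = r_D/r_U = (k₁)/(k₂·C_A^1.5) = (k₁/k₂)·C_A^-1.5.
= (7.59) / (6.81×0.2790^1.5) = 7.590/1.004 = 7.56.

7.56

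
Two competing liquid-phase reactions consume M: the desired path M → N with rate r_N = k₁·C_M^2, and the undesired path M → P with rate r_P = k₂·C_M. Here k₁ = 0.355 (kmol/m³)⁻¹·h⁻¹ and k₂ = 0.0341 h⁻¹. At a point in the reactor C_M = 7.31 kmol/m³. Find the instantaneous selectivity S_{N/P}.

76.1

S_{N/P} = r_N/r_P = (k₁·C_M^2)/(k₂·C_M) = (k₁/k₂)·C_M.
= (0.355×7.310^2) / (0.0341×7.310) = 18.97/0.2493 = 76.1.
Since the desired path is higher order in M, keeping C_M high (PFR or concentrated feed) favours N.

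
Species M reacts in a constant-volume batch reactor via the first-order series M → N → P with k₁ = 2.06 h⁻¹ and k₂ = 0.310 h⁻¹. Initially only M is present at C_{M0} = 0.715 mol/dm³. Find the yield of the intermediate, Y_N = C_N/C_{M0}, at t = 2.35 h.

0.559

Solving the coupled first-order balances gives C_N(t) = [k₁/(k₂−k₁)]·C_{M0}·(e^(−k₁t) − e^(−k₂t)).
e^(−k₁t) = e^(−2.06×2.35) = e^(−4.841) = 0.007899; e^(−k₂t) = e^(−0.7285) = 0.4826.
C_N = 2.06×0.715/(0.310−2.06) × (0.007899−0.4826) = (-0.8417)×(-0.4747) = 0.3996 mol/dm³.
Y_N = C_N/C_{M0} = 0.3996/0.715 = 0.559.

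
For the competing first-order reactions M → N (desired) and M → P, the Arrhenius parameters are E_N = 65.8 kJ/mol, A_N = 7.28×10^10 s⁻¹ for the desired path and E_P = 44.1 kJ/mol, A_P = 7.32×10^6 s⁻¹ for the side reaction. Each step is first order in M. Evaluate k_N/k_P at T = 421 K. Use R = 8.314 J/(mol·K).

20.2

With equal orders, S_{N/P} = k_N/k_P = (A_N/A_P)·exp[(E_P−E_N)/(RT)].
(E_P−E_N)/(RT) = (44.1−65.8)×10³/(8.314×421) = -21700/3500 = -6.200.
k_N/k_P = (7.28×10^10/7.32×10^6)·exp(-6.200) = 9945 × 0.002030 = 20.2.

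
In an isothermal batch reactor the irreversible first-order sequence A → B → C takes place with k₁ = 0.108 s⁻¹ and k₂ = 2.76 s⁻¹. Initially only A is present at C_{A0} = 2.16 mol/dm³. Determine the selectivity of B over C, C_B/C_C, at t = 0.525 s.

Solving the coupled first-order balances gives C_B(t) = [k₁/(k₂−k₁)]·C_{A0}·(e^(−k₁t) − e^(−k₂t)).
e^(−k₁t) = e^(−0.108×0.525) = e^(−0.05670) = 0.9449; e^(−k₂t) = e^(−1.449) = 0.2348.
C_B = 0.108×2.16/(2.76−0.108) × (0.9449−0.2348) = 0.08796×0.7101 = 0.06246 mol/dm³.
C_A = C_{A0}e^(−k₁t) = 2.041 mol/dm³, so C_C = C_{A0}−C_A−C_B = 0.05660 mol/dm³; C_B/C_C = 1.10.

1.10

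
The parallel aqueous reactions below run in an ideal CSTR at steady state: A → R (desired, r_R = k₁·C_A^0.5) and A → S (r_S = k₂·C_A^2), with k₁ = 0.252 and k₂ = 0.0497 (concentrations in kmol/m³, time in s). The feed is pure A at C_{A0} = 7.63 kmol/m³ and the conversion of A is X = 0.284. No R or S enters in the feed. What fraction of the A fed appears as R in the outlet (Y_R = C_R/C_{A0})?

Exit C_A = C_{A0}(1−X) = 7.63×0.716 = 5.463 kmol/m³.
In a CSTR the entire volume is at exit conditions, so r_R = 0.252×5.463^0.5 = 0.5890 and r_S = 0.0497×5.463^2 = 1.483.
Fraction of consumed A going to R: r_R/(r_R+r_S) = 0.2842.
C_R = 0.2842·C_{A0}·X = 0.2842×7.63×0.284 = 0.616 kmol/m³; Y_R = C_R/C_{A0} = 0.0807.

0.0807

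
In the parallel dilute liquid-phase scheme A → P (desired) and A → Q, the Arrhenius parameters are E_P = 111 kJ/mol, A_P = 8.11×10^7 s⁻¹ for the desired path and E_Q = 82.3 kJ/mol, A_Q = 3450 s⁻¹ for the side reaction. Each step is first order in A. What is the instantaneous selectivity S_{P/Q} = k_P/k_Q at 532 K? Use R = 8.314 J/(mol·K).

35.7

Since both paths have the same order in A, the concentration cancels and S_{P/Q} = k_P/k_Q = (A_P/A_Q)·exp[(E_Q−E_P)/(RT)].
(E_Q−E_P)/(RT) = (82.3−111)×10³/(8.314×532) = -28700/4423 = -6.489.
k_P/k_Q = (8.11×10^7/3450)·exp(-6.489) = 23507 × 0.001520 = 35.7.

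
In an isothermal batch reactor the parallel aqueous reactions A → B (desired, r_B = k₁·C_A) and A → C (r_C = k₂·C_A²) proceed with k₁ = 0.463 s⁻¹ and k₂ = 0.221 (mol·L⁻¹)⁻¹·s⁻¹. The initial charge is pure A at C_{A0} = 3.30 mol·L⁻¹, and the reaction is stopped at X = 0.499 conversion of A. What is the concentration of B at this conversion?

0.763 mol·L⁻¹

C_A = C_{A0}(1−X) = 1.653 mol·L⁻¹.
Along a PFR/batch, dC_B/dC_A = −r_B/(r_B+r_C) = −k₁/(k₁+k₂·C_A).
Integrating from C_{A0} to C_A: C_B = (0.463/0.221)·ln[(0.463+0.221·3.30)/(0.463+0.221·1.65)] = 2.095·ln(1.192/0.8284) = 0.7629 mol·L⁻¹.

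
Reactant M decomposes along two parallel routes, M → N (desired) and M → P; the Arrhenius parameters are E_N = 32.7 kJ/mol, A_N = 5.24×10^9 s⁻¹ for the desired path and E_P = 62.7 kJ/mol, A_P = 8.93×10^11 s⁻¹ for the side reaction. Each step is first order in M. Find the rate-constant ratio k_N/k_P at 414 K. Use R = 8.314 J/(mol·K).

With equal orders, S_{N/P} = k_N/k_P = (A_N/A_P)·exp[(E_P−E_N)/(RT)].
(E_P−E_N)/(RT) = (62.7−32.7)×10³/(8.314×414) = 30000/3442 = 8.716.
k_N/k_P = (5.24×10^9/8.93×10^11)·exp(8.716) = 0.005868 × 6099 = 35.8.
Since E_N < E_P, lowering the temperature improves selectivity toward N.

35.8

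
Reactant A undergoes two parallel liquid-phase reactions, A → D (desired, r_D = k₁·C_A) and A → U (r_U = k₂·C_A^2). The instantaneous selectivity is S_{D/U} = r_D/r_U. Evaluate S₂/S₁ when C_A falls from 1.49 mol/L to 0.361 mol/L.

4.13

S_{D/U} = (k₁/k₂)·C_A⁻¹, so S₂/S₁ = (C_{A,2}/C_{A,1})⁻¹.
= 1.49/0.361 = 4.13.
Selectivity toward D rises as C_A falls — low-concentration operation is favoured.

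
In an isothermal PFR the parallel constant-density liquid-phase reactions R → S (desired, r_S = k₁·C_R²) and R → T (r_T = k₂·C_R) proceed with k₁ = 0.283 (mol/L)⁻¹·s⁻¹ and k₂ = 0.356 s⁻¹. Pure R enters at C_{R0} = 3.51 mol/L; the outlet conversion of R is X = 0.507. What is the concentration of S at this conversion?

1.19 mol/L

C_R = C_{R0}(1−X) = 1.730 mol/L.
Along a PFR/batch, dC_T/dC_R = −r_T/(r_S+r_T) = −k₂/(k₂+k₁·C_R).
Integrating from C_{R0} to C_R: C_T = (0.356/0.283)·ln[(0.356+0.283·3.51)/(0.356+0.283·1.73)] = 1.258·ln(1.349/0.8457) = 0.5877 mol/L.
Then C_S = (C_{R0}−C_R) − C_T = 1.780 − 0.5877 = 1.192 mol/L.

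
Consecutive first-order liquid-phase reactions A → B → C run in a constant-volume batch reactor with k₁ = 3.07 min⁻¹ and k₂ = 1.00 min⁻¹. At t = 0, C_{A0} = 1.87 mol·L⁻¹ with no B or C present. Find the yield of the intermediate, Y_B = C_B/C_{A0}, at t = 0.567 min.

For first-order series with pure A initially, C_B(t) = k₁C_{A0}/(k₂−k₁)·(e^(−k₁t) − e^(−k₂t)).
e^(−k₁t) = e^(−3.07×0.567) = e^(−1.741) = 0.1754; e^(−k₂t) = e^(−0.5670) = 0.5672.
C_B = 3.07×1.87/(1.00−3.07) × (0.1754−0.5672) = (-2.773)×(-0.3918) = 1.087 mol·L⁻¹.
Y_B = C_B/C_{A0} = 1.087/1.87 = 0.581.

0.581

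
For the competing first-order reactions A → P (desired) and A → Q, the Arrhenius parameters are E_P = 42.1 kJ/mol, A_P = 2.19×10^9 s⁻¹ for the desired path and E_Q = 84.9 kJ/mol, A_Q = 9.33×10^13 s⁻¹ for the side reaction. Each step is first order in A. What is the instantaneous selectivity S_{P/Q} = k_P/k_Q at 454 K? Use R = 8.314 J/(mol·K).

k_P/k_Q = (A_P/A_Q)·exp[−(E_P−E_Q)/(RT)] = (A_P/A_Q)·exp[(E_Q−E_P)/(RT)].
(E_Q−E_P)/(RT) = (84.9−42.1)×10³/(8.314×454) = 42800/3775 = 11.34.
k_P/k_Q = (2.19×10^9/9.33×10^13)·exp(11.34) = 2.347×10^-5 × 84043 = 1.97.

1.97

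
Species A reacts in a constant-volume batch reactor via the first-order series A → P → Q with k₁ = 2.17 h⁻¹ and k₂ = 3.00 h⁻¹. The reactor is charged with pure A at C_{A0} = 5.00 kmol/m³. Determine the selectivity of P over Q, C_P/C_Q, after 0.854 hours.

0.328

Solving the coupled first-order balances gives C_P(t) = [k₁/(k₂−k₁)]·C_{A0}·(e^(−k₁t) − e^(−k₂t)).
e^(−k₁t) = e^(−2.17×0.854) = e^(−1.853) = 0.1567; e^(−k₂t) = e^(−2.562) = 0.07715.
C_P = 2.17×5.00/(3.00−2.17) × (0.1567−0.07715) = 13.07×0.07959 = 1.040 kmol/m³.
C_A = C_{A0}e^(−k₁t) = 0.7837 kmol/m³, so C_Q = C_{A0}−C_A−C_P = 3.176 kmol/m³; C_P/C_Q = 0.328.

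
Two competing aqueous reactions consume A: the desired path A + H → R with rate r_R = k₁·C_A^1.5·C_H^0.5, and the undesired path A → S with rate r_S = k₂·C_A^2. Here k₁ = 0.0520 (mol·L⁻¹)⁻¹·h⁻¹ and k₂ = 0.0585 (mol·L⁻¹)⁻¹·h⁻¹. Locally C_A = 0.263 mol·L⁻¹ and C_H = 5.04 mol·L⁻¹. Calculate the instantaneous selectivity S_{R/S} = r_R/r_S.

3.89

S_{R/S} = r_R/r_S = (k₁·C_A^1.5·C_H^0.5)/(k₂·C_A^2) = (k₁/k₂)·C_A^-0.5·C_H^0.5.
= (0.0520×0.2630^1.5×5.040^0.5) / (0.0585×0.2630^2) = 0.01575/0.004046 = 3.89.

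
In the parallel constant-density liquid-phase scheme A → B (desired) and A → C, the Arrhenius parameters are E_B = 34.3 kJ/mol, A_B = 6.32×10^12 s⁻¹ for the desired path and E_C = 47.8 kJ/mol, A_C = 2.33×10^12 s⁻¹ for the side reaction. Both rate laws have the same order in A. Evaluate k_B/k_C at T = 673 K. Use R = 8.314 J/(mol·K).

k_B/k_C = (A_B/A_C)·exp[−(E_B−E_C)/(RT)] = (A_B/A_C)·exp[(E_C−E_B)/(RT)].
(E_C−E_B)/(RT) = (47.8−34.3)×10³/(8.314×673) = 13500/5595 = 2.413.
k_B/k_C = (6.32×10^12/2.33×10^12)·exp(2.413) = 2.712 × 11.16 = 30.3.
Since E_B < E_C, lowering the temperature improves selectivity toward B.

30.3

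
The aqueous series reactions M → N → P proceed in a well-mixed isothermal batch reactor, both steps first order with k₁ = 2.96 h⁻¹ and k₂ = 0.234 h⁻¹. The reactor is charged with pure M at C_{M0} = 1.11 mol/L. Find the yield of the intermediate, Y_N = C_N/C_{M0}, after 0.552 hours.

0.742

For first-order series with pure M initially, C_N(t) = k₁C_{M0}/(k₂−k₁)·(e^(−k₁t) − e^(−k₂t)).
e^(−k₁t) = e^(−2.96×0.552) = e^(−1.634) = 0.1952; e^(−k₂t) = e^(−0.1292) = 0.8788.
C_N = 2.96×1.11/(0.234−2.96) × (0.1952−0.8788) = (-1.205)×(-0.6837) = 0.8240 mol/L.
Y_N = C_N/C_{M0} = 0.8240/1.11 = 0.742.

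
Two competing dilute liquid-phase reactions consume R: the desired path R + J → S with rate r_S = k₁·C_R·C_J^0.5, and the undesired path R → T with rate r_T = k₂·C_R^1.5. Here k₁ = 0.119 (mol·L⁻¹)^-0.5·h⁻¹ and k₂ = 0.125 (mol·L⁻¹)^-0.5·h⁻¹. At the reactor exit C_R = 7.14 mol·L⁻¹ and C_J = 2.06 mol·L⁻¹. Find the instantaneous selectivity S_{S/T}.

S_{S/T} = r_S/r_T = (k₁·C_R·C_J^0.5)/(k₂·C_R^1.5) = (k₁/k₂)·C_R^-0.5·C_J^0.5.
= (0.119×7.140×2.060^0.5) / (0.125×7.140^1.5) = 1.219/2.385 = 0.511.
The undesired path is higher order in R, so low C_R (CSTR or dilute feed) favours S.

0.511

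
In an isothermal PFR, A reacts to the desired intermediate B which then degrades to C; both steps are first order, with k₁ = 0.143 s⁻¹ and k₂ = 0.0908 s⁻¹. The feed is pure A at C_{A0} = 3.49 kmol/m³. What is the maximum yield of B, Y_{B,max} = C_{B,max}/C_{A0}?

0.454

Evaluating C_B at τ_opt = ln(k₂/k₁)/(k₂−k₁) gives C_{B,max}/C_{A0} = (k₁/k₂)^[k₂/(k₂−k₁)].
= (0.143/0.0908)^(0.0908/(0.0908−0.143)) = (1.575)^(-1.739) = 0.4538.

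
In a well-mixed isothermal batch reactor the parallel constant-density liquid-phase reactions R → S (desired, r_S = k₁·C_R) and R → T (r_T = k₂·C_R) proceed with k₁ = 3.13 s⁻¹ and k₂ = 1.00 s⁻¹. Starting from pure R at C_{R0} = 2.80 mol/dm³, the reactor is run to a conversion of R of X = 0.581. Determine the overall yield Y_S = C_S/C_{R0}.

C_R = C_{R0}(1−X) = 1.173 mol/dm³.
Both paths are first order in R, so the instantaneous fraction to S is constant: dC_S/d(−C_R) = k₁/(k₁+k₂) = 0.7579.
C_S = 0.7579·(C_{R0}−C_R) = 0.7579×1.627 = 1.23 mol/dm³.
Y_S = C_S/C_{R0} = 1.233/2.80 = 0.440.

0.440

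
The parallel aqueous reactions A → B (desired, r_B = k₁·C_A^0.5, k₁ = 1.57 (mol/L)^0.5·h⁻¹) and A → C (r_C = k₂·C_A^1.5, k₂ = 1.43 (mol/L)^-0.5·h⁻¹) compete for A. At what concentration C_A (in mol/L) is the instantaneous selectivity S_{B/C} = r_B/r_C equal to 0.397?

S_{B/C} = (k₁/k₂)·C_A⁻¹ ⇒ C_A = (S·k₂/k₁)^(-1).
= (0.397×1.43/1.57)^(-1) = (0.3616)^(-1) = 2.77 mol/L.

2.77 mol/L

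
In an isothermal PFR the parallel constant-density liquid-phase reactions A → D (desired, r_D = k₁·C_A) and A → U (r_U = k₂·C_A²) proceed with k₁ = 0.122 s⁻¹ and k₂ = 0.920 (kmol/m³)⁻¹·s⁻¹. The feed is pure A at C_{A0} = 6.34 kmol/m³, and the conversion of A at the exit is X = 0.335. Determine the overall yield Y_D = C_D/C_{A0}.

0.00832

C_A = C_{A0}(1−X) = 4.216 kmol/m³.
Along a PFR/batch, dC_D/dC_A = −r_D/(r_D+r_U) = −k₁/(k₁+k₂·C_A).
Integrating from C_{A0} to C_A: C_D = (0.122/0.920)·ln[(0.122+0.920·6.34)/(0.122+0.920·4.22)] = 0.1326·ln(5.955/4.001) = 0.05274 kmol/m³.
Y_D = C_D/C_{A0} = 0.05274/6.34 = 0.00832.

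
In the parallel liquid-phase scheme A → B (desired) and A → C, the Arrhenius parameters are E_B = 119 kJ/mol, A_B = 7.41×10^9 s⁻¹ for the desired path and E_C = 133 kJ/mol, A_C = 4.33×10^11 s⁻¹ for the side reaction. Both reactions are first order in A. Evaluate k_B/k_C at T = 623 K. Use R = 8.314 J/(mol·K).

0.255

With equal orders, S_{B/C} = k_B/k_C = (A_B/A_C)·exp[(E_C−E_B)/(RT)].
(E_C−E_B)/(RT) = (133−119)×10³/(8.314×623) = 14000/5180 = 2.703.
k_B/k_C = (7.41×10^9/4.33×10^11)·exp(2.703) = 0.01711 × 14.92 = 0.255.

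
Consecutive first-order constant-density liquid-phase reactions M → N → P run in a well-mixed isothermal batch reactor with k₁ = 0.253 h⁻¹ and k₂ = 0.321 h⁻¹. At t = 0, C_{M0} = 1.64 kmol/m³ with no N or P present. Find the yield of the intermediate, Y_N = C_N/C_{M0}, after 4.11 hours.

For first-order series with pure M initially, C_N(t) = k₁C_{M0}/(k₂−k₁)·(e^(−k₁t) − e^(−k₂t)).
e^(−k₁t) = e^(−0.253×4.11) = e^(−1.040) = 0.3535; e^(−k₂t) = e^(−1.319) = 0.2673.
C_N = 0.253×1.64/(0.321−0.253) × (0.3535−0.2673) = 6.102×0.08620 = 0.5259 kmol/m³.
Y_N = C_N/C_{M0} = 0.5259/1.64 = 0.321.

0.321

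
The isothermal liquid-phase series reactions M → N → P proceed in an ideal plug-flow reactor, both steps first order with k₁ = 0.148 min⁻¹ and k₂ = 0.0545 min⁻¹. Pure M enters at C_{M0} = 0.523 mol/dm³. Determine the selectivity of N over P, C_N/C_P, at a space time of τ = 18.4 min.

1.04

The intermediate concentration in a first-order A→B→C sequence is C_N = k₁C_{M0}(e^(−k₁τ) − e^(−k₂τ))/(k₂−k₁).
e^(−k₁τ) = e^(−0.148×18.4) = e^(−2.723) = 0.06566; e^(−k₂τ) = e^(−1.003) = 0.3669.
C_N = 0.148×0.523/(0.0545−0.148) × (0.06566−0.3669) = (-0.8279)×(-0.3012) = 0.2493 mol/dm³.
C_M = C_{M0}e^(−k₁τ) = 0.03434 mol/dm³, so C_P = C_{M0}−C_M−C_N = 0.2393 mol/dm³; C_N/C_P = 1.04.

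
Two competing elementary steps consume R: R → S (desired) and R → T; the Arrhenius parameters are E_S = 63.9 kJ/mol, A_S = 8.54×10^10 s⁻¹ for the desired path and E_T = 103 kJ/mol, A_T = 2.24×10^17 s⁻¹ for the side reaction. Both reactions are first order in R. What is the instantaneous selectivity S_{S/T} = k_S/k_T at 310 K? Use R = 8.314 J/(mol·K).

With equal orders, S_{S/T} = k_S/k_T = (A_S/A_T)·exp[(E_T−E_S)/(RT)].
(E_T−E_S)/(RT) = (103−63.9)×10³/(8.314×310) = 39100/2577 = 15.17.
k_S/k_T = (8.54×10^10/2.24×10^17)·exp(15.17) = 3.813×10^-7 × 3.877×10^6 = 1.48.

1.48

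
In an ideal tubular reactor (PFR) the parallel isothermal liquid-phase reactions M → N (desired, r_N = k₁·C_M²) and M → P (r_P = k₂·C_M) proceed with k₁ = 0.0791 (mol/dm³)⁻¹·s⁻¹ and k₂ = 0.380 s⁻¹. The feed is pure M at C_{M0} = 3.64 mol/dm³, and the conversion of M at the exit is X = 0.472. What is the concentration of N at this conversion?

C_M = C_{M0}(1−X) = 1.922 mol/dm³.
Along a PFR/batch, dC_P/dC_M = −r_P/(r_N+r_P) = −k₂/(k₂+k₁·C_M).
Integrating from C_{M0} to C_M: C_P = (0.380/0.0791)·ln[(0.380+0.0791·3.64)/(0.380+0.0791·1.92)] = 4.804·ln(0.6679/0.5320) = 1.093 mol/dm³.
Then C_N = (C_{M0}−C_M) − C_P = 1.718 − 1.093 = 0.6252 mol/dm³.

0.625 mol/dm³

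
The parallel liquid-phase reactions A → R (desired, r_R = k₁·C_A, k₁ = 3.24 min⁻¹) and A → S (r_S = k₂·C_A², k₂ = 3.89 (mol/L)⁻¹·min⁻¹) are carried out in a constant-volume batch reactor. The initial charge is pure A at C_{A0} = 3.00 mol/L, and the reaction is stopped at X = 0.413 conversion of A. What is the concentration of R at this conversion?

C_A = C_{A0}(1−X) = 1.761 mol/L.
Along a PFR/batch, dC_R/dC_A = −r_R/(r_R+r_S) = −k₁/(k₁+k₂·C_A).
Integrating from C_{A0} to C_A: C_R = (3.24/3.89)·ln[(3.24+3.89·3.00)/(3.24+3.89·1.76)] = 0.8329·ln(14.91/10.09) = 0.3252 mol/L.

0.325 mol/L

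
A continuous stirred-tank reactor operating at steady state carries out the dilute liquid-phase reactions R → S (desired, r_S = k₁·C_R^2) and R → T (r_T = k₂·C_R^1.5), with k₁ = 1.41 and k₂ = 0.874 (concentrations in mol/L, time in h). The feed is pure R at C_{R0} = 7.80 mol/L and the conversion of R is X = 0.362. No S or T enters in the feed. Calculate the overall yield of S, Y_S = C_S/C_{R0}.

Exit C_R = C_{R0}(1−X) = 7.80×0.638 = 4.976 mol/L.
In a CSTR the entire volume is at exit conditions, so r_S = 1.41×4.976^2 = 34.92 and r_T = 0.874×4.976^1.5 = 9.703.
Fraction of consumed R going to S: r_S/(r_S+r_T) = 0.7826.
C_S = 0.7826·C_{R0}·X = 0.7826×7.80×0.362 = 2.21 mol/L; Y_S = C_S/C_{R0} = 0.283.

0.283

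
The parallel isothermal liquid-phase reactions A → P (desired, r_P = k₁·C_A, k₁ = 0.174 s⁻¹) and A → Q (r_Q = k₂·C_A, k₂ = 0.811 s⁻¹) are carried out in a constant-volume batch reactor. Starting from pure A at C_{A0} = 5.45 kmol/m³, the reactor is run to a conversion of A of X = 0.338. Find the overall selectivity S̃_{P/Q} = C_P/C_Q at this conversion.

C_A = C_{A0}(1−X) = 3.608 kmol/m³.
Both paths are first order in A, so the instantaneous fraction to P is constant: dC_P/d(−C_A) = k₁/(k₁+k₂) = 0.1766.
C_P = 0.1766·(C_{A0}−C_A) = 0.1766×1.842 = 0.325 kmol/m³.
C_Q = (C_{A0}−C_A)−C_P = 1.517 kmol/m³; S̃_{P/Q} = 0.3254/1.517 = 0.215.

0.215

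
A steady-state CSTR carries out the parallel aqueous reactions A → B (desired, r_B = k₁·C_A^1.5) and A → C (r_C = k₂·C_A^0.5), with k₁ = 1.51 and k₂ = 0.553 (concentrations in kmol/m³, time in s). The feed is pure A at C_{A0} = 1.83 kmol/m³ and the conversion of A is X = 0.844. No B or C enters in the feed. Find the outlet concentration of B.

Exit C_A = C_{A0}(1−X) = 1.83×0.156 = 0.2855 kmol/m³.
A CSTR operates uniformly at the exit composition, giving r_B = 0.2303 and r_C = 0.2955 (each k·C_A^n at C_A = 0.2855).
Fraction of consumed A going to B: r_B/(r_B+r_C) = 0.4381.
C_B = 0.4381·C_{A0}·X = 0.4381×1.83×0.844 = 0.677 kmol/m³.

0.677 kmol/m³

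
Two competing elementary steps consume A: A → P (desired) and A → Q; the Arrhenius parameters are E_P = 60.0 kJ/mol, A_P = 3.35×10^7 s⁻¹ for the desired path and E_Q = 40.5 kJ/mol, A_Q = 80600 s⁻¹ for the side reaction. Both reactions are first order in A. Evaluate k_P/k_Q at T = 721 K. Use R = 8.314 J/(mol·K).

Since both paths have the same order in A, the concentration cancels and S_{P/Q} = k_P/k_Q = (A_P/A_Q)·exp[(E_Q−E_P)/(RT)].
(E_Q−E_P)/(RT) = (40.5−60.0)×10³/(8.314×721) = -19500/5994 = -3.253.
k_P/k_Q = (3.35×10^7/80600)·exp(-3.253) = 415.6 × 0.03866 = 16.1.

16.1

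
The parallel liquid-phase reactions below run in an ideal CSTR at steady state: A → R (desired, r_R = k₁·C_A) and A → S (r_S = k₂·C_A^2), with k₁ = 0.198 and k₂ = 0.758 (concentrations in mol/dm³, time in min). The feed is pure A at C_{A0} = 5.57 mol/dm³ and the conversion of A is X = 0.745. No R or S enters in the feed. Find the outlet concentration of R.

Exit C_A = C_{A0}(1−X) = 5.57×0.255 = 1.420 mol/dm³.
In a CSTR the entire volume is at exit conditions, so r_R = 0.198×1.420 = 0.2812 and r_S = 0.758×1.420^2 = 1.529.
Fraction of consumed A going to R: r_R/(r_R+r_S) = 0.1553.
C_R = 0.1553·C_{A0}·X = 0.1553×5.57×0.745 = 0.645 mol/dm³.

0.645 mol/dm³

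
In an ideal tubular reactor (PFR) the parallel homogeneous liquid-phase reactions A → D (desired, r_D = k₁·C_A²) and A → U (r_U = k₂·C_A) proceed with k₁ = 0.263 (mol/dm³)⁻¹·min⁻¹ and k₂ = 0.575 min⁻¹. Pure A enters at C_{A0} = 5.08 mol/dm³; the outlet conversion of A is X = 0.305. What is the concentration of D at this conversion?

1.03 mol/dm³

C_A = C_{A0}(1−X) = 3.531 mol/dm³.
Along a PFR/batch, dC_U/dC_A = −r_U/(r_D+r_U) = −k₂/(k₂+k₁·C_A).
Integrating from C_{A0} to C_A: C_U = (0.575/0.263)·ln[(0.575+0.263·5.08)/(0.575+0.263·3.53)] = 2.186·ln(1.911/1.504) = 0.5243 mol/dm³.
Then C_D = (C_{A0}−C_A) − C_U = 1.549 − 0.5243 = 1.025 mol/dm³.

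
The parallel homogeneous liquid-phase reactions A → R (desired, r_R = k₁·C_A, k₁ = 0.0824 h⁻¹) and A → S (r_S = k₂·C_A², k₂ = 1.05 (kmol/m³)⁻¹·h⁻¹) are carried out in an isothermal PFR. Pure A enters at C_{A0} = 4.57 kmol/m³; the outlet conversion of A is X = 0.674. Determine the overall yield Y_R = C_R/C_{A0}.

C_A = C_{A0}(1−X) = 1.490 kmol/m³.
Along a PFR/batch, dC_R/dC_A = −r_R/(r_R+r_S) = −k₁/(k₁+k₂·C_A).
Integrating from C_{A0} to C_A: C_R = (0.0824/1.05)·ln[(0.0824+1.05·4.57)/(0.0824+1.05·1.49)] = 0.07848·ln(4.881/1.647) = 0.08527 kmol/m³.
Y_R = C_R/C_{A0} = 0.08527/4.57 = 0.0187.

0.0187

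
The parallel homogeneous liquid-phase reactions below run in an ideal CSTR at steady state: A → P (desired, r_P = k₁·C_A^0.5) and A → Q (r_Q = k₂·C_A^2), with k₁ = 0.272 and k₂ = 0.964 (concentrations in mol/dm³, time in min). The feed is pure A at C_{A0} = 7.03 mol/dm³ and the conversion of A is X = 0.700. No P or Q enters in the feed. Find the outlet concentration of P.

0.415 mol/dm³

Exit C_A = C_{A0}(1−X) = 7.03×0.300 = 2.109 mol/dm³.
A CSTR operates uniformly at the exit composition, giving r_P = 0.3950 and r_Q = 4.288 (each k·C_A^n at C_A = 2.109).
Fraction of consumed A going to P: r_P/(r_P+r_Q) = 0.08435.
C_P = 0.08435·C_{A0}·X = 0.08435×7.03×0.700 = 0.415 mol/dm³.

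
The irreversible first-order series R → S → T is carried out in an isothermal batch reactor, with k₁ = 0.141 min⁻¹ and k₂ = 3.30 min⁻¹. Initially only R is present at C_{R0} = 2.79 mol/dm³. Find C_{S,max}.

Evaluating C_S at t_opt = ln(k₂/k₁)/(k₂−k₁) gives C_{S,max}/C_{R0} = (k₁/k₂)^[k₂/(k₂−k₁)].
= (0.141/3.30)^(3.30/(3.30−0.141)) = (0.04273)^(1.045) = 0.03712.
C_{S,max} = 0.03712×2.79 = 0.104 mol/dm³.

0.104 mol/dm³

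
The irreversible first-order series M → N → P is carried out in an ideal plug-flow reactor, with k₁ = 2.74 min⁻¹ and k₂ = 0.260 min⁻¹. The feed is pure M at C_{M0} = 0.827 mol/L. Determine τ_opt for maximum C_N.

0.950 min

Setting dC_N/dτ = 0 gives τ_opt = ln(k₂/k₁)/(k₂−k₁).
= ln(0.260/2.74)/(0.260−2.74) = ln(0.09489)/-2.480 = -2.355/-2.480 = 0.950 min.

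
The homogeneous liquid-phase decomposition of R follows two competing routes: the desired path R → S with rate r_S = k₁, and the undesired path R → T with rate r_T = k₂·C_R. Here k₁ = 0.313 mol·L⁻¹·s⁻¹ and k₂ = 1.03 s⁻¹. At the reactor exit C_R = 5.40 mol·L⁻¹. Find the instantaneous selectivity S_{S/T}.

S_{S/T} = r_S/r_T = (k₁)/(k₂·C_R) = (k₁/k₂)·C_R⁻¹.
= (0.313) / (1.03×5.400) = 0.3130/5.562 = 0.0563.

0.0563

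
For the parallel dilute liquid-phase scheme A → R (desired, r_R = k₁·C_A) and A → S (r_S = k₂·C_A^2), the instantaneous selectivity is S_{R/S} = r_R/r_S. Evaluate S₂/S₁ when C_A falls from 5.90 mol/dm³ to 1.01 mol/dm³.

5.84

S_{R/S} = (k₁/k₂)·C_A⁻¹, so S₂/S₁ = (C_{A,2}/C_{A,1})⁻¹.
= 5.90/1.01 = 5.84.
Selectivity toward R rises as C_A falls — low-concentration operation is favoured.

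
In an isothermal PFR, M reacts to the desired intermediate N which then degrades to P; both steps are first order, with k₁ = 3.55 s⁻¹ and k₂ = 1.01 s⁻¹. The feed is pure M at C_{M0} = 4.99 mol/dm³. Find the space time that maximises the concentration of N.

The intermediate peaks when r₁ = r₂, i.e. k₁e^(−k₁τ) = k₂e^(−k₂τ), giving τ_opt = ln(k₂/k₁)/(k₂−k₁).
= ln(1.01/3.55)/(1.01−3.55) = ln(0.2845)/-2.540 = -1.257/-2.540 = 0.495 s.

0.495 s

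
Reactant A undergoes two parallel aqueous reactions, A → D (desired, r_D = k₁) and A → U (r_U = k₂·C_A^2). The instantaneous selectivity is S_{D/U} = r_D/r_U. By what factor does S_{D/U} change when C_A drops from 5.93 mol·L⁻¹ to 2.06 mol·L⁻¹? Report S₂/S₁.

S_{D/U} = (k₁/k₂)·C_A^-2, so S₂/S₁ = (C_{A,2}/C_{A,1})^-2.
= (2.06/5.93)^(-2) = (0.3474)^(-2) = 8.29.

8.29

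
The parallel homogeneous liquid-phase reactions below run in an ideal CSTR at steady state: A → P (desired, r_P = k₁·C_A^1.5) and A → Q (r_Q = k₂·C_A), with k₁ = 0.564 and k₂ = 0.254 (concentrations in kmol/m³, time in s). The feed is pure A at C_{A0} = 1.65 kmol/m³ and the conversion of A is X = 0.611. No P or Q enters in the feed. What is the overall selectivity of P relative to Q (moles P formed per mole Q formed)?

Exit C_A = C_{A0}(1−X) = 1.65×0.389 = 0.6419 kmol/m³.
Rates in a CSTR are evaluated at the outlet concentration: r_P = 0.564×0.6419^1.5 = 0.2900, r_Q = 0.254×0.6419 = 0.1630.
Overall selectivity = C_P/C_Q = r_Pτ/(r_Qτ) = r_P/r_Q = 1.78.

1.78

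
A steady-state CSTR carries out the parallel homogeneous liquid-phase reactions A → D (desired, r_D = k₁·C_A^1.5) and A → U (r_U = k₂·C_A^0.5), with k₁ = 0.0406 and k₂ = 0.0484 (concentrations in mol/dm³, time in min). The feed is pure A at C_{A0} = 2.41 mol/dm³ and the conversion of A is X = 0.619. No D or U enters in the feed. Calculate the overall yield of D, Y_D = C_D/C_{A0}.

0.269

Exit C_A = C_{A0}(1−X) = 2.41×0.381 = 0.9182 mol/dm³.
In a CSTR the entire volume is at exit conditions, so r_D = 0.0406×0.9182^1.5 = 0.03572 and r_U = 0.0484×0.9182^0.5 = 0.04638.
Fraction of consumed A going to D: r_D/(r_D+r_U) = 0.4351.
C_D = 0.4351·C_{A0}·X = 0.4351×2.41×0.619 = 0.649 mol/dm³; Y_D = C_D/C_{A0} = 0.269.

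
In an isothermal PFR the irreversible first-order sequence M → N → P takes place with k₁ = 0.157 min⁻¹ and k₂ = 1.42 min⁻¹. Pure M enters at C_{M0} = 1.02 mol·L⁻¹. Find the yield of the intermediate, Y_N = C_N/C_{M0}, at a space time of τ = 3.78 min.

Solving the coupled first-order balances gives C_N(τ) = [k₁/(k₂−k₁)]·C_{M0}·(e^(−k₁τ) − e^(−k₂τ)).
e^(−k₁τ) = e^(−0.157×3.78) = e^(−0.5935) = 0.5524; e^(−k₂τ) = e^(−5.368) = 0.004665.
C_N = 0.157×1.02/(1.42−0.157) × (0.5524−0.004665) = 0.1268×0.5477 = 0.06945 mol·L⁻¹.
Y_N = C_N/C_{M0} = 0.06945/1.02 = 0.0681.

0.0681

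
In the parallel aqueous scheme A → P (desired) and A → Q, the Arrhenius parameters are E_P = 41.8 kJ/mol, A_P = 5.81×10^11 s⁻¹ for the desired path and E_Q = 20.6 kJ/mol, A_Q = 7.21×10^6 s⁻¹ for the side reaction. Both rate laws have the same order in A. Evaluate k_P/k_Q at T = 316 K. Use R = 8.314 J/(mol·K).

With equal orders, S_{P/Q} = k_P/k_Q = (A_P/A_Q)·exp[(E_Q−E_P)/(RT)].
(E_Q−E_P)/(RT) = (20.6−41.8)×10³/(8.314×316) = -21200/2627 = -8.069.
k_P/k_Q = (5.81×10^11/7.21×10^6)·exp(-8.069) = 80583 × 3.130×10^-4 = 25.2.
Since E_P > E_Q, raising the temperature improves selectivity toward P.

25.2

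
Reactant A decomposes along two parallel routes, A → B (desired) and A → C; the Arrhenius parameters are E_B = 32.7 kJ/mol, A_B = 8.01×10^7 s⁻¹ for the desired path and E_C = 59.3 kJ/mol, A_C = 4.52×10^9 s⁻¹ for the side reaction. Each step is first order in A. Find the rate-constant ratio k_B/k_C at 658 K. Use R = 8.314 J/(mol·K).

Since both paths have the same order in A, the concentration cancels and S_{B/C} = k_B/k_C = (A_B/A_C)·exp[(E_C−E_B)/(RT)].
(E_C−E_B)/(RT) = (59.3−32.7)×10³/(8.314×658) = 26600/5471 = 4.862.
k_B/k_C = (8.01×10^7/4.52×10^9)·exp(4.862) = 0.01772 × 129.3 = 2.29.

2.29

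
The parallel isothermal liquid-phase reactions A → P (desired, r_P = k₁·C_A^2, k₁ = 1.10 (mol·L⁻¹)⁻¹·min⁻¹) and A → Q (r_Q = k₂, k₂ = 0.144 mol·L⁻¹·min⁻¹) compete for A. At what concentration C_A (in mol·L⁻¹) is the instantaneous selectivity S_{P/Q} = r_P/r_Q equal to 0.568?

0.273 mol·L⁻¹

S_{P/Q} = (k₁/k₂)·C_A^2 ⇒ C_A = (S·k₂/k₁)^(0.5).
= (0.568×0.144/1.10)^(0.5) = (0.07436)^(0.5) = 0.273 mol·L⁻¹.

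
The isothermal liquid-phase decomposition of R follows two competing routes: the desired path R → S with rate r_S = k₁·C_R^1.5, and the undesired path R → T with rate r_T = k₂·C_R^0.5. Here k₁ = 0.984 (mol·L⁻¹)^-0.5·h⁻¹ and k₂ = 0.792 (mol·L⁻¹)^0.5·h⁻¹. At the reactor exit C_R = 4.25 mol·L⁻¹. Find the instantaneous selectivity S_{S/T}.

5.28

S_{S/T} = r_S/r_T = (k₁·C_R^1.5)/(k₂·C_R^0.5) = (k₁/k₂)·C_R.
= (0.984×4.250^1.5) / (0.792×4.250^0.5) = 8.621/1.633 = 5.28.
Since the desired path is higher order in R, keeping C_R high (PFR or concentrated feed) favours S.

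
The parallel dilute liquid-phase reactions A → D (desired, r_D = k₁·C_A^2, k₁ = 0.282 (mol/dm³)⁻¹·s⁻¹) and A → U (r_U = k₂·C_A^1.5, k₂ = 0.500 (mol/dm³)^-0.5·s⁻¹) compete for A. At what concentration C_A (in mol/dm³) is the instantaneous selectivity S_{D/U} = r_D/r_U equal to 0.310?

S_{D/U} = (k₁/k₂)·C_A^0.5 ⇒ C_A = (S·k₂/k₁)^(2).
= (0.310×0.500/0.282)^(2) = (0.5496)^(2) = 0.302 mol/dm³.

0.302 mol/dm³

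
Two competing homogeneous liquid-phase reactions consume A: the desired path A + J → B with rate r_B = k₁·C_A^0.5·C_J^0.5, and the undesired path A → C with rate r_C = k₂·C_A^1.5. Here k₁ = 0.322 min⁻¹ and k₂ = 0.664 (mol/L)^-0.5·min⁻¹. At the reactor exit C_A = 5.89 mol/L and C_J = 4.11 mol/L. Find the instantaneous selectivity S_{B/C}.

S_{B/C} = r_B/r_C = (k₁·C_A^0.5·C_J^0.5)/(k₂·C_A^1.5) = (k₁/k₂)·C_A⁻¹·C_J^0.5.
= (0.322×5.890^0.5×4.110^0.5) / (0.664×5.890^1.5) = 1.584/9.492 = 0.167.

0.167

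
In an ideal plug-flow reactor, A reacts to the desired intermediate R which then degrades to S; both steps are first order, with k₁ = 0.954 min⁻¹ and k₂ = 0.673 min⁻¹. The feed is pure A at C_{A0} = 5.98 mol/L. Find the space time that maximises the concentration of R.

1.24 min

For first-order series the maximum of C_R occurs at τ_opt = ln(k₂/k₁)/(k₂−k₁).
= ln(0.673/0.954)/(0.673−0.954) = ln(0.7055)/-0.2810 = -0.3489/-0.2810 = 1.24 min.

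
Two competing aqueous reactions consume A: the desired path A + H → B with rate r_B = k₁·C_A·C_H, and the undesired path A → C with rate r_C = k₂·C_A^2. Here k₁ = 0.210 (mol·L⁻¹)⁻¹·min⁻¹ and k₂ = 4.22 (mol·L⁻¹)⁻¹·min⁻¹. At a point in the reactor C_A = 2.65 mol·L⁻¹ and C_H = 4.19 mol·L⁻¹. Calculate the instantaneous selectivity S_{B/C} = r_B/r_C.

0.0787

S_{B/C} = r_B/r_C = (k₁·C_A·C_H)/(k₂·C_A^2) = (k₁/k₂)·C_A⁻¹·C_H.
= (0.210×2.650×4.190) / (4.22×2.650^2) = 2.332/29.63 = 0.0787.
The undesired path is higher order in A, so low C_A (CSTR or dilute feed) favours B.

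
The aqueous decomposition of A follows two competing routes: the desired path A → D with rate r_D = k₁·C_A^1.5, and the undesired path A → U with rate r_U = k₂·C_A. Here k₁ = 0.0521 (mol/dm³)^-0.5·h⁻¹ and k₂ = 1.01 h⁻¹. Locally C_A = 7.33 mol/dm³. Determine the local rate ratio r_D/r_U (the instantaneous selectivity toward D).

0.140

S_{D/U} = r_D/r_U = (k₁·C_A^1.5)/(k₂·C_A) = (k₁/k₂)·C_A^0.5.
= (0.0521×7.330^1.5) / (1.01×7.330) = 1.034/7.403 = 0.140.
Since the desired path is higher order in A, keeping C_A high (PFR or concentrated feed) favours D.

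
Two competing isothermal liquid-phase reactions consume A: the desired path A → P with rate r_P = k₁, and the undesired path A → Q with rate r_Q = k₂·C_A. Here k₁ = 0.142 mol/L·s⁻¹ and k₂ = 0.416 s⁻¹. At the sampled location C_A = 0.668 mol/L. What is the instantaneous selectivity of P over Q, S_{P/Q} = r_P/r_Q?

0.511

S_{P/Q} = r_P/r_Q = (k₁)/(k₂·C_A) = (k₁/k₂)·C_A⁻¹.
= (0.142) / (0.416×0.6680) = 0.1420/0.2779 = 0.511.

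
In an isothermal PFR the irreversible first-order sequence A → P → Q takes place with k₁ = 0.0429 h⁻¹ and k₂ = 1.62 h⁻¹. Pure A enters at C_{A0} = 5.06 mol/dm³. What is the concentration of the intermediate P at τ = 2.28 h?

Solving the coupled first-order balances gives C_P(τ) = [k₁/(k₂−k₁)]·C_{A0}·(e^(−k₁τ) − e^(−k₂τ)).
e^(−k₁τ) = e^(−0.0429×2.28) = e^(−0.09781) = 0.9068; e^(−k₂τ) = e^(−3.694) = 0.02488.
C_P = 0.0429×5.06/(1.62−0.0429) × (0.9068−0.02488) = 0.1376×0.8819 = 0.1214 mol/dm³.

0.121 mol/dm³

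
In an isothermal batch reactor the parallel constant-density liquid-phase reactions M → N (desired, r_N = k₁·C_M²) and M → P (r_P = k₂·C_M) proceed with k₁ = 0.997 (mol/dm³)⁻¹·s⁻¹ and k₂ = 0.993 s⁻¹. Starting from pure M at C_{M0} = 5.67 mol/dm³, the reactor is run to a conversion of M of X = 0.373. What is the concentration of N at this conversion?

C_M = C_{M0}(1−X) = 3.555 mol/dm³.
Along a PFR/batch, dC_P/dC_M = −r_P/(r_N+r_P) = −k₂/(k₂+k₁·C_M).
Integrating from C_{M0} to C_M: C_P = (0.993/0.997)·ln[(0.993+0.997·5.67)/(0.993+0.997·3.56)] = 0.9960·ln(6.646/4.537) = 0.3801 mol/dm³.
Then C_N = (C_{M0}−C_M) − C_P = 2.115 − 0.3801 = 1.735 mol/dm³.

1.73 mol/dm³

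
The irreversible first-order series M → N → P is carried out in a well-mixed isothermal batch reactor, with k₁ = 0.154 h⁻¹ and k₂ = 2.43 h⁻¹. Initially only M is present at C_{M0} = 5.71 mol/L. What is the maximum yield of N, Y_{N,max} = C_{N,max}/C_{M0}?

At the optimum, C_{N,max}/C_{M0} = (k₁/k₂)^[k₂/(k₂−k₁)].
= (0.154/2.43)^(2.43/(2.43−0.154)) = (0.06337)^(1.068) = 0.05258.

0.0526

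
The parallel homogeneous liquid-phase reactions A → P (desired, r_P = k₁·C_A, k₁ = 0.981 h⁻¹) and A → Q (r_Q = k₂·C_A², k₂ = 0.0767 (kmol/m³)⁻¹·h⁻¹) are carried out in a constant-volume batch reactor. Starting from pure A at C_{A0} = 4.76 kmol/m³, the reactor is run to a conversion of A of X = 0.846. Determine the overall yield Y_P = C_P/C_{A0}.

0.700

C_A = C_{A0}(1−X) = 0.7330 kmol/m³.
Along a PFR/batch, dC_P/dC_A = −r_P/(r_P+r_Q) = −k₁/(k₁+k₂·C_A).
Integrating from C_{A0} to C_A: C_P = (0.981/0.0767)·ln[(0.981+0.0767·4.76)/(0.981+0.0767·0.733)] = 12.79·ln(1.346/1.037) = 3.334 kmol/m³.
Y_P = C_P/C_{A0} = 3.334/4.76 = 0.700.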